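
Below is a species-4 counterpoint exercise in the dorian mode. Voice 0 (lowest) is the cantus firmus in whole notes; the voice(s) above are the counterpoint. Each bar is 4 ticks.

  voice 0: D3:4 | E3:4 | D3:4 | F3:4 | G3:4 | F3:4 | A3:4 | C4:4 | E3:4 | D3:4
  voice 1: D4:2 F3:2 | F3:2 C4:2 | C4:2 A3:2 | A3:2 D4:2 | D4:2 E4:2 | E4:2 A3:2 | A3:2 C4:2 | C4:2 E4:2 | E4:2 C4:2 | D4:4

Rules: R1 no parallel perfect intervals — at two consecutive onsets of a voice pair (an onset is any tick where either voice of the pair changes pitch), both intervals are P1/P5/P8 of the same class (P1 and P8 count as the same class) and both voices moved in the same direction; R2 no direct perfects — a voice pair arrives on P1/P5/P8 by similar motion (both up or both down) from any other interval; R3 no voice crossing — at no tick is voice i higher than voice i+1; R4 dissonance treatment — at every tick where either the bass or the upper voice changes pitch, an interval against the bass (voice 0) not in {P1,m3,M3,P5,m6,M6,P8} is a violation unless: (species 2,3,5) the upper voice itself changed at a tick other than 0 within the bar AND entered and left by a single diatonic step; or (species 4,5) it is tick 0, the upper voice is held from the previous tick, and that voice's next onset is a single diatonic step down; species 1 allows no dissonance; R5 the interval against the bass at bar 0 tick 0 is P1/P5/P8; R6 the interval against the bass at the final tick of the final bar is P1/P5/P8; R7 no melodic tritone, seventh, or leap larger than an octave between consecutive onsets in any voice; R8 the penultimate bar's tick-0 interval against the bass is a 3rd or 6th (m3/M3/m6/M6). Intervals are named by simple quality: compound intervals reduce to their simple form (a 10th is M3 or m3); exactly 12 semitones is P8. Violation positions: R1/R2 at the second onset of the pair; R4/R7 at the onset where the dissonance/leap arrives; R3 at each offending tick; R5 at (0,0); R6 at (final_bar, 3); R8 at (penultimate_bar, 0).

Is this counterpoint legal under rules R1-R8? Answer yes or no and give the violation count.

bar 0: v0=D3 v1=D4 (P8)
bar 1: v0=E3 v1=F3 (m2)
bar 2: v0=D3 v1=C4 (m7)
bar 3: v0=F3 v1=A3 (M3)
bar 4: v0=G3 v1=D4 (P5)
bar 5: v0=F3 v1=E4 (M7)
bar 6: v0=A3 v1=A3 (P1)
bar 7: v0=C4 v1=C4 (P1)
bar 8: v0=E3 v1=E4 (P8)
bar 9: v0=D3 v1=D4 (P8)
  R4 @ bar1.0: E3/F3 m2 untreated
  R4 @ bar2.0: D3/C4 m7 untreated
  R4 @ bar5.0: F3/E4 M7 untreated
  R8 @ bar8.0: penult P8 not 3rd/6th

No (4 violations)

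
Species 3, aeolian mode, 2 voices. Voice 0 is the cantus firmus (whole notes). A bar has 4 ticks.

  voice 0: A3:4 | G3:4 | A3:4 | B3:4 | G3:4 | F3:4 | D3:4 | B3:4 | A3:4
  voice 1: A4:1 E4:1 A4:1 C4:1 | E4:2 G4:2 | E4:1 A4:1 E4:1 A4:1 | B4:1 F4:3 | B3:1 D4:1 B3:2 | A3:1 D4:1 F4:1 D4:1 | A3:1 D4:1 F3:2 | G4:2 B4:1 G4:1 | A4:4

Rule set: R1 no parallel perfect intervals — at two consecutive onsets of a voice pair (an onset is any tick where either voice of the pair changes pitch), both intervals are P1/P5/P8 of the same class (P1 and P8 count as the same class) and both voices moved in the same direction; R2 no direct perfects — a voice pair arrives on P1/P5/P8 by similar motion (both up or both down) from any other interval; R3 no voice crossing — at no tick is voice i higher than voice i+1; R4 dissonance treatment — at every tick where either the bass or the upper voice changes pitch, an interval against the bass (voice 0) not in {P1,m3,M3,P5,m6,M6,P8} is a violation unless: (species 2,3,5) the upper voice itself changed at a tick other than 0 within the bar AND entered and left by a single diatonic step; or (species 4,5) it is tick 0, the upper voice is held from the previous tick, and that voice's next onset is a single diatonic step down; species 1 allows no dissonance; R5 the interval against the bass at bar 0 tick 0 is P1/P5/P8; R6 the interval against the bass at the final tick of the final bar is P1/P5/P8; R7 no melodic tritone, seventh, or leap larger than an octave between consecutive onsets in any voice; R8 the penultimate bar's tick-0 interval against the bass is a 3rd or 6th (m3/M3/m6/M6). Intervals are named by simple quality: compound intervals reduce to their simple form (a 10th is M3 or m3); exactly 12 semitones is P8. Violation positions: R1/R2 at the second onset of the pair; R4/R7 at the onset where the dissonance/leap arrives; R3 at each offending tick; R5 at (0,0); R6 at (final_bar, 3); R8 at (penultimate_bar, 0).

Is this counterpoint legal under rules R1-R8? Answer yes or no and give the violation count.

bar 0: v0=A3 v1=A4 (P8)
bar 1: v0=G3 v1=E4 (M6)
bar 2: v0=A3 v1=E4 (P5)
bar 3: v0=B3 v1=B4 (P8)
bar 4: v0=G3 v1=B3 (M3)
bar 5: v0=F3 v1=A3 (M3)
bar 6: v0=D3 v1=A3 (P5)
bar 7: v0=B3 v1=G4 (m6)
bar 8: v0=A3 v1=A4 (P8)
  R1 @ bar3.0: A3/A4 P8 -> B3/B4 P8 similar
  R4 @ bar3.1: B3/F4 TT untreated
  R7 @ bar3.1: B4->F4 leap 6st
  R7 @ bar4.0: F4->B3 leap 6st
  R2 @ bar6.0: F3/D4 M6 -> D3/A3 P5 similar
  R7 @ bar7.0: F3->G4 leap 14st

No (6 violations)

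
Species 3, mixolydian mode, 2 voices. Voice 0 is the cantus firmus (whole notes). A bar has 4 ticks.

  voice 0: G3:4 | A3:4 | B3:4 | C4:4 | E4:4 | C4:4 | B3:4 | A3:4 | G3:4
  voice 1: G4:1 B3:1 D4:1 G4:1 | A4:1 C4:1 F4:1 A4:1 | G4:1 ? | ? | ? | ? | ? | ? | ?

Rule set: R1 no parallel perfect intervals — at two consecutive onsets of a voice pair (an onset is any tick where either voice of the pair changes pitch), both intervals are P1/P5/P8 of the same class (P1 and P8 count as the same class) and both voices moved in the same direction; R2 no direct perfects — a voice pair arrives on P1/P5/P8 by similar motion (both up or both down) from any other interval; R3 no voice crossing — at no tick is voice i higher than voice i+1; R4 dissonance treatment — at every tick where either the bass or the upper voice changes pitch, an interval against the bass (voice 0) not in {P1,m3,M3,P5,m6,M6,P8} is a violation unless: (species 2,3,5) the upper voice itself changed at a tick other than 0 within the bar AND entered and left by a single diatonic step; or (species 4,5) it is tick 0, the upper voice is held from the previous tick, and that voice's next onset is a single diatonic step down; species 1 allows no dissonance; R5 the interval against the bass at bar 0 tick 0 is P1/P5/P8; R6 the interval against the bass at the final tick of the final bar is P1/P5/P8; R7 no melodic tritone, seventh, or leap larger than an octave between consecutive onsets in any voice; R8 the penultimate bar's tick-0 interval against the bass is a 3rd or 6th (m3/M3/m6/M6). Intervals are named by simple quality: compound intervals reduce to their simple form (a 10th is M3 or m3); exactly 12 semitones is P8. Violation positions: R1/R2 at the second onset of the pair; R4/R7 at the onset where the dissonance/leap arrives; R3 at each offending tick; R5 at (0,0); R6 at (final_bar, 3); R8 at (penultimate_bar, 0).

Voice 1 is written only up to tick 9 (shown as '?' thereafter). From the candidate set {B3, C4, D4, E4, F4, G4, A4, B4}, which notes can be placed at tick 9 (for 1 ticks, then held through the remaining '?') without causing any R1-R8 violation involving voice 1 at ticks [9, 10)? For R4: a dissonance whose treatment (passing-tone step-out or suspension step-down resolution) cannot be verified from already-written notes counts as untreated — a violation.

B3: legal
C4: violates R4
D4: legal
E4: violates R4
F4: violates R4
G4: legal
A4: violates R4
B4: legal

{B3, B4, D4, G4}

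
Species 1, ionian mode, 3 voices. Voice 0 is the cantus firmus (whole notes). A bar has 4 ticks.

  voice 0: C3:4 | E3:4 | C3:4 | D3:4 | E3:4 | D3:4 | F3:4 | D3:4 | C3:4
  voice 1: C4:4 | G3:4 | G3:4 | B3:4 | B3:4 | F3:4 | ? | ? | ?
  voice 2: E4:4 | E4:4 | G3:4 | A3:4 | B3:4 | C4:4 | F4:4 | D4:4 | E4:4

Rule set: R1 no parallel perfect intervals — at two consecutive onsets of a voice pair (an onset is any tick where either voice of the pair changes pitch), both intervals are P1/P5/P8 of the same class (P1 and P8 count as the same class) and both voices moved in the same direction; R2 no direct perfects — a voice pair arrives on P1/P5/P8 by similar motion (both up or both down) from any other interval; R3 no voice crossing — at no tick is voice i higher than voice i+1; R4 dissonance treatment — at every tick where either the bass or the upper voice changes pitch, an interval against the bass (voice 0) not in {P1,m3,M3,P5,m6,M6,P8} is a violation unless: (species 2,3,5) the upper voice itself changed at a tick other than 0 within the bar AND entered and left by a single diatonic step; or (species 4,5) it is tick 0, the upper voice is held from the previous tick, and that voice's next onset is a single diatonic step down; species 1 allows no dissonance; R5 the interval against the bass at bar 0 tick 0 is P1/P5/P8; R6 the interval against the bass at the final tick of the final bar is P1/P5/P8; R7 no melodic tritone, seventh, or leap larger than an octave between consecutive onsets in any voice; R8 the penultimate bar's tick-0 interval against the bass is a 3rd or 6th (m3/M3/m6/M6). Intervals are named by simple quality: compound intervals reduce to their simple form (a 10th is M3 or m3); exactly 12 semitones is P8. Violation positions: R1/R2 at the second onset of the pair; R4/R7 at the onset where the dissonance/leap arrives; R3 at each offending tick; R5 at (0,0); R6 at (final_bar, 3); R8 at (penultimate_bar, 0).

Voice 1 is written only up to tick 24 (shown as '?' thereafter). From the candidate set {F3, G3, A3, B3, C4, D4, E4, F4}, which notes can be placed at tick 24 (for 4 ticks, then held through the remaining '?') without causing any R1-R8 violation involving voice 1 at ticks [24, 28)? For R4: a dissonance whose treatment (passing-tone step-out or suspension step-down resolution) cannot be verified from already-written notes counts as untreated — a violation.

F3: legal
G3: violates R4
A3: legal
B3: violates R4,R7
C4: violates R2
D4: legal
E4: violates R4,R7
F4: violates R2

{A3, D4, F3}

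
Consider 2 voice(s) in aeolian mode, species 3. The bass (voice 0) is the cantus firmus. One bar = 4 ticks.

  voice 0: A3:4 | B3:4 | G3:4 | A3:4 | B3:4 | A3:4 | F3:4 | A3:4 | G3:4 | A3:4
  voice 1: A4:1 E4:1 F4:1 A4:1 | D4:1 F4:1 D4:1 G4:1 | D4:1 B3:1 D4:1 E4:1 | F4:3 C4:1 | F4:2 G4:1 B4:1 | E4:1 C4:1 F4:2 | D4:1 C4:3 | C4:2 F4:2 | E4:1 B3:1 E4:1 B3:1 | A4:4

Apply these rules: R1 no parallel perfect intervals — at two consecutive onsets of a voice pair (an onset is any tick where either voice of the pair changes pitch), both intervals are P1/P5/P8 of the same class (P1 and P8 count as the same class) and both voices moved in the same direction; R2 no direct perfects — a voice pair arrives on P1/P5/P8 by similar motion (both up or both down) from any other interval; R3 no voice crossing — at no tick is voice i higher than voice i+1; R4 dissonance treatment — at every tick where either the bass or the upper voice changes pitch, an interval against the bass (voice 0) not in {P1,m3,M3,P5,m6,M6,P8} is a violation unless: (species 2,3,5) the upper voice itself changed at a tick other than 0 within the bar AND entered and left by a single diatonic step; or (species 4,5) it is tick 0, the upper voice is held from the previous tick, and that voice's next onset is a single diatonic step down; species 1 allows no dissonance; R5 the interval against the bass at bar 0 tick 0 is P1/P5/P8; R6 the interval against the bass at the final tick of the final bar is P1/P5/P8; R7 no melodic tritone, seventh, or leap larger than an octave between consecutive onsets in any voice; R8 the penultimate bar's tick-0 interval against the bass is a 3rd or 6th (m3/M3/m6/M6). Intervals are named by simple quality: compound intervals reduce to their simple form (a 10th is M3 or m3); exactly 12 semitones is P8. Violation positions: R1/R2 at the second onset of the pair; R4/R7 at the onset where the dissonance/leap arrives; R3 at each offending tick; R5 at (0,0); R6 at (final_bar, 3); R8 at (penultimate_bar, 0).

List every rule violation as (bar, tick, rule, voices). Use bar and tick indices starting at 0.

bar 0: v0=A3 v1=A4 downbeat P8
bar 1: v0=B3 v1=D4 downbeat m3
bar 2: v0=G3 v1=D4 downbeat P5
bar 3: v0=A3 v1=F4 downbeat m6
bar 4: v0=B3 v1=F4 downbeat TT
bar 5: v0=A3 v1=E4 downbeat P5
bar 6: v0=F3 v1=D4 downbeat M6
bar 7: v0=A3 v1=C4 downbeat m3
bar 8: v0=G3 v1=E4 downbeat M6
bar 9: v0=A3 v1=A4 downbeat P8
  -> R4 @ bar 1 tick 1 v(0, 1): B3/F4 TT untreated
  -> R2 @ bar 2 tick 0 v(0, 1): B3/G4 m6 -> G3/D4 P5 similar
  -> R4 @ bar 4 tick 0 v(0, 1): B3/F4 TT untreated
  -> R2 @ bar 5 tick 0 v(0, 1): B3/B4 P8 -> A3/E4 P5 similar
  -> R2 @ bar 9 tick 0 v(0, 1): G3/B3 M3 -> A3/A4 P8 similar
  -> R7 @ bar 9 tick 0 v(1,): B3->A4 leap 10st

(1, 1, R4, (0, 1))
(2, 0, R2, (0, 1))
(4, 0, R4, (0, 1))
(5, 0, R2, (0, 1))
(9, 0, R2, (0, 1))
(9, 0, R7, (1,))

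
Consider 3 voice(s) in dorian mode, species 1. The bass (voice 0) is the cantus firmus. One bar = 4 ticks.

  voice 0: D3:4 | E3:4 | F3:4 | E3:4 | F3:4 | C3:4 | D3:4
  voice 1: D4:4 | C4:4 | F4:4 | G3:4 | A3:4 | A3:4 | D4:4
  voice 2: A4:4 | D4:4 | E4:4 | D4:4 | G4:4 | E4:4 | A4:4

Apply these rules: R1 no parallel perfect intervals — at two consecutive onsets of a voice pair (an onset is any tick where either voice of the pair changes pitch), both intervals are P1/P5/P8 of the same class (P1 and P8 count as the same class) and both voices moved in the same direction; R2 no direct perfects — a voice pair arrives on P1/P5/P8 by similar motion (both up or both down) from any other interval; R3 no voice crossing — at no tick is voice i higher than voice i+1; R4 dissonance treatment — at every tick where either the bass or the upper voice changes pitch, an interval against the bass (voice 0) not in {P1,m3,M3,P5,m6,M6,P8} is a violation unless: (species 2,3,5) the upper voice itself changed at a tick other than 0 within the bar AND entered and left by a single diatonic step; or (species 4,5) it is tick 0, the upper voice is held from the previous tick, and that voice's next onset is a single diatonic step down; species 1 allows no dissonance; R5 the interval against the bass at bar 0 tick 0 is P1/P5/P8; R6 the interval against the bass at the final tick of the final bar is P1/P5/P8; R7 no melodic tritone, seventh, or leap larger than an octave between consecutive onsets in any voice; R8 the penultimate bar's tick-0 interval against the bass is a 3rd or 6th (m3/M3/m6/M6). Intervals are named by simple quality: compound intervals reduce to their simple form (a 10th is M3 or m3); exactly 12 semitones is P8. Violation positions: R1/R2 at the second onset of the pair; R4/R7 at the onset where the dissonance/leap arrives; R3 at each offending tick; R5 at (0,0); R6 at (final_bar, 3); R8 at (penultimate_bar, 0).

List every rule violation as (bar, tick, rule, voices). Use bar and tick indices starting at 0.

bar 0: v0=D3 v1=D4 v2=A4 downbeat P5
bar 1: v0=E3 v1=C4 v2=D4 downbeat m7
bar 2: v0=F3 v1=F4 v2=E4 downbeat M7
bar 3: v0=E3 v1=G3 v2=D4 downbeat m7
bar 4: v0=F3 v1=A3 v2=G4 downbeat M2
bar 5: v0=C3 v1=A3 v2=E4 downbeat M3
bar 6: v0=D3 v1=D4 v2=A4 downbeat P5
  -> R4 @ bar 1 tick 0 v(0, 2): E3/D4 m7 untreated
  -> R2 @ bar 2 tick 0 v(0, 1): E3/C4 m6 -> F3/F4 P8 similar
  -> R3 @ bar 2 tick 0 v(1, 2): F4 above E4
  -> R4 @ bar 2 tick 0 v(0, 2): F3/E4 M7 untreated
  -> R3 @ bar 2 tick 1 v(1, 2): F4 above E4
  -> R3 @ bar 2 tick 2 v(1, 2): F4 above E4
  -> R3 @ bar 2 tick 3 v(1, 2): F4 above E4
  -> R2 @ bar 3 tick 0 v(1, 2): F4/E4 m2 -> G3/D4 P5 similar
  -> R4 @ bar 3 tick 0 v(0, 2): E3/D4 m7 untreated
  -> R7 @ bar 3 tick 0 v(1,): F4->G3 leap 10st
  -> R4 @ bar 4 tick 0 v(0, 2): F3/G4 M2 untreated
  -> R1 @ bar 6 tick 0 v(1, 2): A3/E4 P5 -> D4/A4 P5 similar
  -> R2 @ bar 6 tick 0 v(0, 1): C3/A3 M6 -> D3/D4 P8 similar
  -> R2 @ bar 6 tick 0 v(0, 2): C3/E4 M3 -> D3/A4 P5 similar

(1, 0, R4, (0, 2))
(2, 0, R2, (0, 1))
(2, 0, R3, (1, 2))
(2, 0, R4, (0, 2))
(2, 1, R3, (1, 2))
(2, 2, R3, (1, 2))
(2, 3, R3, (1, 2))
(3, 0, R2, (1, 2))
(3, 0, R4, (0, 2))
(3, 0, R7, (1,))
(4, 0, R4, (0, 2))
(6, 0, R1, (1, 2))
(6, 0, R2, (0, 1))
(6, 0, R2, (0, 2))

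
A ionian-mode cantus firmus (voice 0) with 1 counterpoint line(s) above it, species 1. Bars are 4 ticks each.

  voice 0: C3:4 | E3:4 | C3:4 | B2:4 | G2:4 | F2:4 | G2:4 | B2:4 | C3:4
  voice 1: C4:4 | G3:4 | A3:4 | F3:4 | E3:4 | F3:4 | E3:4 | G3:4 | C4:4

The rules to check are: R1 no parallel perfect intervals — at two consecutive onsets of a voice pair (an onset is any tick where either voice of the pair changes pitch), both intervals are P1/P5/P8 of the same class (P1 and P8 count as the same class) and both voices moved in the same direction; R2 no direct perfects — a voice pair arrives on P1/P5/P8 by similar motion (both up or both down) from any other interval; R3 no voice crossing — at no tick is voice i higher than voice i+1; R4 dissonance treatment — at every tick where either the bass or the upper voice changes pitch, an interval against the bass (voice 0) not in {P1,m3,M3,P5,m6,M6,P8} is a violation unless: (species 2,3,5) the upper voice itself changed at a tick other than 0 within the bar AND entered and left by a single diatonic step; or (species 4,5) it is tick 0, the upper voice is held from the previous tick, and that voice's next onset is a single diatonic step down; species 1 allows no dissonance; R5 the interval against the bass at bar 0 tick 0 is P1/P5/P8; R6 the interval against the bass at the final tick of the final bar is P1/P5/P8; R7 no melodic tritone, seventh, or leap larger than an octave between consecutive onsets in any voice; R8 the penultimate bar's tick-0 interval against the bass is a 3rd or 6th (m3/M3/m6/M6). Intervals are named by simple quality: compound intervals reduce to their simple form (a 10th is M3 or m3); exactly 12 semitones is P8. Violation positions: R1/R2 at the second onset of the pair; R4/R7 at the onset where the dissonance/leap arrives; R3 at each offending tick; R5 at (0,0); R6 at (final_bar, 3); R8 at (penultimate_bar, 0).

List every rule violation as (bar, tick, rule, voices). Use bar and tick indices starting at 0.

(3, 0, R4, (0, 1))
(8, 0, R2, (0, 1))

bar 0: v0=C3 v1=C4 downbeat P8
bar 1: v0=E3 v1=G3 downbeat m3
bar 2: v0=C3 v1=A3 downbeat M6
bar 3: v0=B2 v1=F3 downbeat TT
bar 4: v0=G2 v1=E3 downbeat M6
bar 5: v0=F2 v1=F3 downbeat P8
bar 6: v0=G2 v1=E3 downbeat M6
bar 7: v0=B2 v1=G3 downbeat m6
bar 8: v0=C3 v1=C4 downbeat P8
  -> R4 @ bar 3 tick 0 v(0, 1): B2/F3 TT untreated
  -> R2 @ bar 8 tick 0 v(0, 1): B2/G3 m6 -> C3/C4 P8 similar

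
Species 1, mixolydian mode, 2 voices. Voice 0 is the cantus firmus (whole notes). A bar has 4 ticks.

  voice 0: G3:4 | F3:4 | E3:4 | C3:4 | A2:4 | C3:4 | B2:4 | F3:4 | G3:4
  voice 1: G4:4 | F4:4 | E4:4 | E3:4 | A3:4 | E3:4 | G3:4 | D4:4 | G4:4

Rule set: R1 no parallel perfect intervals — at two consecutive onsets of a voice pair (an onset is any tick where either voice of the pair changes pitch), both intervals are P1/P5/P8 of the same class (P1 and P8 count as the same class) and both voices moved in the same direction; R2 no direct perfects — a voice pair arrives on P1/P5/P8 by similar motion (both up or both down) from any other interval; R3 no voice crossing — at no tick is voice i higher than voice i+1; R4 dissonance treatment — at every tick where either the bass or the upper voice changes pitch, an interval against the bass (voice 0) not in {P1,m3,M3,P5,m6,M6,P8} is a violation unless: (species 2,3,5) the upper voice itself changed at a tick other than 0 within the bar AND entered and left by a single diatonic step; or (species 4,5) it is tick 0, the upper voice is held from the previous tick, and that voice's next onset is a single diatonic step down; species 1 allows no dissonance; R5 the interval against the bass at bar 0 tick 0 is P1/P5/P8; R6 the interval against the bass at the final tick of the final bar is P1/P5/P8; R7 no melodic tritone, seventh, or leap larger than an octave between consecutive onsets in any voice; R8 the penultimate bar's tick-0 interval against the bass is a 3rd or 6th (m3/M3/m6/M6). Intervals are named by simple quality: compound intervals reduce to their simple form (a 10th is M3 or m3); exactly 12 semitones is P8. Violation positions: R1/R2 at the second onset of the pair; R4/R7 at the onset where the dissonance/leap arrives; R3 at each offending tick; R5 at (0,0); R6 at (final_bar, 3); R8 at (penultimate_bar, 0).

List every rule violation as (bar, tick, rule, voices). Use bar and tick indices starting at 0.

(1, 0, R1, (0, 1))
(2, 0, R1, (0, 1))
(7, 0, R7, (0,))
(8, 0, R2, (0, 1))

bar 0: v0=G3 v1=G4 downbeat P8
bar 1: v0=F3 v1=F4 downbeat P8
bar 2: v0=E3 v1=E4 downbeat P8
bar 3: v0=C3 v1=E3 downbeat M3
bar 4: v0=A2 v1=A3 downbeat P8
bar 5: v0=C3 v1=E3 downbeat M3
bar 6: v0=B2 v1=G3 downbeat m6
bar 7: v0=F3 v1=D4 downbeat M6
bar 8: v0=G3 v1=G4 downbeat P8
  -> R1 @ bar 1 tick 0 v(0, 1): G3/G4 P8 -> F3/F4 P8 similar
  -> R1 @ bar 2 tick 0 v(0, 1): F3/F4 P8 -> E3/E4 P8 similar
  -> R7 @ bar 7 tick 0 v(0,): B2->F3 leap 6st
  -> R2 @ bar 8 tick 0 v(0, 1): F3/D4 M6 -> G3/G4 P8 similar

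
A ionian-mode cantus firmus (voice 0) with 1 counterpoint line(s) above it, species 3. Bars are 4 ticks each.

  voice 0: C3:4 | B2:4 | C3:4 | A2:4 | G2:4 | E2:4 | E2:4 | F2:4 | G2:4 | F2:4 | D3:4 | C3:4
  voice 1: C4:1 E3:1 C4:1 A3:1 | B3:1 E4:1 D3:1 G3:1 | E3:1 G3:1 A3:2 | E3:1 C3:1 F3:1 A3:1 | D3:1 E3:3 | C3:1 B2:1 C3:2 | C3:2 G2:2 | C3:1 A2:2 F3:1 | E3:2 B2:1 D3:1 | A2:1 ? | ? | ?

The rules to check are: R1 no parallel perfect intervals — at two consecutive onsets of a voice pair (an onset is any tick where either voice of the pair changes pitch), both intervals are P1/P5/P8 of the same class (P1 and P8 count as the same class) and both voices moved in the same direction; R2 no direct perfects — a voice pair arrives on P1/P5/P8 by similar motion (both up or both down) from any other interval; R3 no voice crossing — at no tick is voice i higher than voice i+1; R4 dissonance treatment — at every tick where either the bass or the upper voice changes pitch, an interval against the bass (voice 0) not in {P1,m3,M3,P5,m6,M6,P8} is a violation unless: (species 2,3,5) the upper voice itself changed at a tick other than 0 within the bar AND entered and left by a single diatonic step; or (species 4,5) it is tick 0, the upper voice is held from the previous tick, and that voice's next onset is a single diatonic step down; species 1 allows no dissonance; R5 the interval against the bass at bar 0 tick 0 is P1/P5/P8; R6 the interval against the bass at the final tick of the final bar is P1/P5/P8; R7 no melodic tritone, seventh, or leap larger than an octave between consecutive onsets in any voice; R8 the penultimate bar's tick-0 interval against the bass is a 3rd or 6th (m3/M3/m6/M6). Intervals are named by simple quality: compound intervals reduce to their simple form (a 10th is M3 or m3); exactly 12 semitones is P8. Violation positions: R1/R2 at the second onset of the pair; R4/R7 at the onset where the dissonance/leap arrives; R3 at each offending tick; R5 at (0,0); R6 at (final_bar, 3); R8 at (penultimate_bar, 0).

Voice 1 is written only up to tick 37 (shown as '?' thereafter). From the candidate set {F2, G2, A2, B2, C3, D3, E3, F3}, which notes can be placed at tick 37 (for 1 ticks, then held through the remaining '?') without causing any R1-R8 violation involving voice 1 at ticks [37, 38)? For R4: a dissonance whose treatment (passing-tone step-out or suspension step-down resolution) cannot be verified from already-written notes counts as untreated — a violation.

{A2, C3, D3, F2, F3}

F2: legal
G2: violates R4
A2: legal
B2: violates R4
C3: legal
D3: legal
E3: violates R4
F3: legal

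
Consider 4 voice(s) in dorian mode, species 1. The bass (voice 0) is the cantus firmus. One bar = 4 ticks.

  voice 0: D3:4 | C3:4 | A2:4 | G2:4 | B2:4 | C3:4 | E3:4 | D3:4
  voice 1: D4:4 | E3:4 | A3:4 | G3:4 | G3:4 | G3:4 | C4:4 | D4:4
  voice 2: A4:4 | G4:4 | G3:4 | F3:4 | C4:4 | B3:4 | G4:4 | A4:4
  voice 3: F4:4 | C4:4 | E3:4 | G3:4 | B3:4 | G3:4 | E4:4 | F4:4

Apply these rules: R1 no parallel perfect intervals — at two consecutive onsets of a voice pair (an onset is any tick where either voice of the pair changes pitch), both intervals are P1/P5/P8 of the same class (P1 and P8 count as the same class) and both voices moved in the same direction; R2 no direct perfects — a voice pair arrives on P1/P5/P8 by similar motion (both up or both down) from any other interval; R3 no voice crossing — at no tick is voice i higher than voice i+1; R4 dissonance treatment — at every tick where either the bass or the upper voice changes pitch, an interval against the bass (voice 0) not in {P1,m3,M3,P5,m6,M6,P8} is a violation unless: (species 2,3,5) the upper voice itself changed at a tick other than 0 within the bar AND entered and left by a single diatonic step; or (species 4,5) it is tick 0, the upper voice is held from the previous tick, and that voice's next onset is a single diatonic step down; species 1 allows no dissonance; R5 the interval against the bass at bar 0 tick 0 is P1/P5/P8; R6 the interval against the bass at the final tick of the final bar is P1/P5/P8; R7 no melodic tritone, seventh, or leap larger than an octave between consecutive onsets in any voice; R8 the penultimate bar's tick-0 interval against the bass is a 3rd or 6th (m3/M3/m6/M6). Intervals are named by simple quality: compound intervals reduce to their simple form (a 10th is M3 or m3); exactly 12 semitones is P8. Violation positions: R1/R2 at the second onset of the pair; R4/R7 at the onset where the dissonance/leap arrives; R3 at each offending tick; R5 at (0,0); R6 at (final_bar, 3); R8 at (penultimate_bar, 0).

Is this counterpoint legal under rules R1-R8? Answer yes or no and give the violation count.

No (53 violations)

bar 0: v0=D3 v1=D4 v2=A4 v3=F4 (m3)
bar 1: v0=C3 v1=E3 v2=G4 v3=C4 (P8)
bar 2: v0=A2 v1=A3 v2=G3 v3=E3 (P5)
bar 3: v0=G2 v1=G3 v2=F3 v3=G3 (P8)
bar 4: v0=B2 v1=G3 v2=C4 v3=B3 (P8)
bar 5: v0=C3 v1=G3 v2=B3 v3=G3 (P5)
bar 6: v0=E3 v1=C4 v2=G4 v3=E4 (P8)
bar 7: v0=D3 v1=D4 v2=A4 v3=F4 (m3)
  R3 @ bar0.0: A4 above F4
  R5 @ bar0.0: opens on m3
  R3 @ bar0.1: A4 above F4
  R3 @ bar0.2: A4 above F4
  R3 @ bar0.3: A4 above F4
  R1 @ bar1.0: D3/A4 P5 -> C3/G4 P5 similar
  R2 @ bar1.0: D3/F4 m3 -> C3/C4 P8 similar
  R2 @ bar1.0: A4/F4 M3 -> G4/C4 P5 similar
  R3 @ bar1.0: G4 above C4
  R7 @ bar1.0: D4->E3 leap 10st
  R3 @ bar1.1: G4 above C4
  R3 @ bar1.2: G4 above C4
  R3 @ bar1.3: G4 above C4
  R2 @ bar2.0: C3/C4 P8 -> A2/E3 P5 similar
  R3 @ bar2.0: A3 above G3
  R3 @ bar2.0: G3 above E3
  R4 @ bar2.0: A2/G3 m7 untreated
  R3 @ bar2.1: A3 above G3
  R3 @ bar2.1: G3 above E3
  R3 @ bar2.2: A3 above G3
  R3 @ bar2.2: G3 above E3
  R3 @ bar2.3: A3 above G3
  R3 @ bar2.3: G3 above E3
  R1 @ bar3.0: A2/A3 P8 -> G2/G3 P8 similar
  R3 @ bar3.0: G3 above F3
  R4 @ bar3.0: G2/F3 m7 untreated
  R3 @ bar3.1: G3 above F3
  R3 @ bar3.2: G3 above F3
  R3 @ bar3.3: G3 above F3
  R1 @ bar4.0: G2/G3 P8 -> B2/B3 P8 similar
  R3 @ bar4.0: C4 above B3
  R4 @ bar4.0: B2/C4 m2 untreated
  R3 @ bar4.1: C4 above B3
  R3 @ bar4.2: C4 above B3
  R3 @ bar4.3: C4 above B3
  R3 @ bar5.0: B3 above G3
  R4 @ bar5.0: C3/B3 M7 untreated
  R3 @ bar5.1: B3 above G3
  R3 @ bar5.2: B3 above G3
  R3 @ bar5.3: B3 above G3
  R2 @ bar6.0: C3/G3 P5 -> E3/E4 P8 similar
  R2 @ bar6.0: G3/B3 M3 -> C4/G4 P5 similar
  R3 @ bar6.0: G4 above E4
  R8 @ bar6.0: penult P8 not 3rd/6th
  R3 @ bar6.1: G4 above E4
  R3 @ bar6.2: G4 above E4
  R3 @ bar6.3: G4 above E4
  R1 @ bar7.0: C4/G4 P5 -> D4/A4 P5 similar
  R3 @ bar7.0: A4 above F4
  R3 @ bar7.1: A4 above F4
  R3 @ bar7.2: A4 above F4
  R3 @ bar7.3: A4 above F4
  R6 @ bar7.3: closes on m3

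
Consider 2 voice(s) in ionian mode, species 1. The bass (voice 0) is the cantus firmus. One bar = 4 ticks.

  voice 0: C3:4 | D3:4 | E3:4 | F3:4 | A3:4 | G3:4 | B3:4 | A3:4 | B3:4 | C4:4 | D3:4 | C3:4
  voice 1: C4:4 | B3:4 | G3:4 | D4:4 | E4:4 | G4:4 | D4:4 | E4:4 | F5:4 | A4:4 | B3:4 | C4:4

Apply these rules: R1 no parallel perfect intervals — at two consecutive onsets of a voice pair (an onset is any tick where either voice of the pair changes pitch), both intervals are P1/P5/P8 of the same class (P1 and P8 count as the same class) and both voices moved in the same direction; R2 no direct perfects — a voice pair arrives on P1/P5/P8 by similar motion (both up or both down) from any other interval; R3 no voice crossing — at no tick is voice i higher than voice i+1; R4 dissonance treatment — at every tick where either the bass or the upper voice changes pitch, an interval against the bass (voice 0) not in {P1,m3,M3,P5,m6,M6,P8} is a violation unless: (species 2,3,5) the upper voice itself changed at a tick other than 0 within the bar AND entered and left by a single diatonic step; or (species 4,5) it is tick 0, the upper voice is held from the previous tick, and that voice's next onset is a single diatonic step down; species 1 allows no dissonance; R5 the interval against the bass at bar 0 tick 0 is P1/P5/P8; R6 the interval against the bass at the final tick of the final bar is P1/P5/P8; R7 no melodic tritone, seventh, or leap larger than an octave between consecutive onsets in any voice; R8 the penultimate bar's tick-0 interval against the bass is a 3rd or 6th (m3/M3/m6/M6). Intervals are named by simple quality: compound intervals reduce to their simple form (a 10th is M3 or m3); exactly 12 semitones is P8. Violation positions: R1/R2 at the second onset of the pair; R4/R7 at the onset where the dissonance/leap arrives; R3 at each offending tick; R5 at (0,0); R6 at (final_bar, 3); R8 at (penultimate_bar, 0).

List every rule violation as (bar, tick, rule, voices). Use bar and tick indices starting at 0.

bar 0: v0=C3 v1=C4 downbeat P8
bar 1: v0=D3 v1=B3 downbeat M6
bar 2: v0=E3 v1=G3 downbeat m3
bar 3: v0=F3 v1=D4 downbeat M6
bar 4: v0=A3 v1=E4 downbeat P5
bar 5: v0=G3 v1=G4 downbeat P8
bar 6: v0=B3 v1=D4 downbeat m3
bar 7: v0=A3 v1=E4 downbeat P5
bar 8: v0=B3 v1=F5 downbeat TT
bar 9: v0=C4 v1=A4 downbeat M6
bar 10: v0=D3 v1=B3 downbeat M6
bar 11: v0=C3 v1=C4 downbeat P8
  -> R2 @ bar 4 tick 0 v(0, 1): F3/D4 M6 -> A3/E4 P5 similar
  -> R4 @ bar 8 tick 0 v(0, 1): B3/F5 TT untreated
  -> R7 @ bar 8 tick 0 v(1,): E4->F5 leap 13st
  -> R7 @ bar 10 tick 0 v(0,): C4->D3 leap 10st
  -> R7 @ bar 10 tick 0 v(1,): A4->B3 leap 10st

(4, 0, R2, (0, 1))
(8, 0, R4, (0, 1))
(8, 0, R7, (1,))
(10, 0, R7, (0,))
(10, 0, R7, (1,))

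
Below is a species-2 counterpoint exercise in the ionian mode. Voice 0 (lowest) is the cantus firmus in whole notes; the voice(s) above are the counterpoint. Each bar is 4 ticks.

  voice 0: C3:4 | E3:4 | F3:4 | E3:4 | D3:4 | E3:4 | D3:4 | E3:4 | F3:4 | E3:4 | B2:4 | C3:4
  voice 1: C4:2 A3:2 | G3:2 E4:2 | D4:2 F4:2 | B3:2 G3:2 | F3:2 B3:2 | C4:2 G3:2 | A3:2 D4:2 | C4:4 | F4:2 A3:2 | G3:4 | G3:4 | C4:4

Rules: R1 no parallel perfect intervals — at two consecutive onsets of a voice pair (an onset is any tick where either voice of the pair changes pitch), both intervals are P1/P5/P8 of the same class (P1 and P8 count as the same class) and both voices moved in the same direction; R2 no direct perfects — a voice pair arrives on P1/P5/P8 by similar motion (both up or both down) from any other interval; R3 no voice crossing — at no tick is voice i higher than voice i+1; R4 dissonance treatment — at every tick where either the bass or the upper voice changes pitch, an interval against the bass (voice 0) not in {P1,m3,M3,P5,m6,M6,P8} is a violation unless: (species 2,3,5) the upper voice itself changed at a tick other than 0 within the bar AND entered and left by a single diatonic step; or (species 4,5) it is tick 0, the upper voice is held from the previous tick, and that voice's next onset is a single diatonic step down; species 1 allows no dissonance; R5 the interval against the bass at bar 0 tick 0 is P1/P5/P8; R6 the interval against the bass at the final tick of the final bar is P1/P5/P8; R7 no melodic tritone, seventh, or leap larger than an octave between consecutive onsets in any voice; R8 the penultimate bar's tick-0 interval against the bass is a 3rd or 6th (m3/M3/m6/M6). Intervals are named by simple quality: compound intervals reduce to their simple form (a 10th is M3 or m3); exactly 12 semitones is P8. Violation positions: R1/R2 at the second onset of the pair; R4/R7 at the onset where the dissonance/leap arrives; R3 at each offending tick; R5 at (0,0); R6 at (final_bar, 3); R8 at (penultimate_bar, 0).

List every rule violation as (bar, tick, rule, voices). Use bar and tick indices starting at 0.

bar 0: v0=C3 v1=C4 downbeat P8
bar 1: v0=E3 v1=G3 downbeat m3
bar 2: v0=F3 v1=D4 downbeat M6
bar 3: v0=E3 v1=B3 downbeat P5
bar 4: v0=D3 v1=F3 downbeat m3
bar 5: v0=E3 v1=C4 downbeat m6
bar 6: v0=D3 v1=A3 downbeat P5
bar 7: v0=E3 v1=C4 downbeat m6
bar 8: v0=F3 v1=F4 downbeat P8
bar 9: v0=E3 v1=G3 downbeat m3
bar 10: v0=B2 v1=G3 downbeat m6
bar 11: v0=C3 v1=C4 downbeat P8
  -> R2 @ bar 3 tick 0 v(0, 1): F3/F4 P8 -> E3/B3 P5 similar
  -> R7 @ bar 3 tick 0 v(1,): F4->B3 leap 6st
  -> R7 @ bar 4 tick 2 v(1,): F3->B3 leap 6st
  -> R2 @ bar 8 tick 0 v(0, 1): E3/C4 m6 -> F3/F4 P8 similar
  -> R2 @ bar 11 tick 0 v(0, 1): B2/G3 m6 -> C3/C4 P8 similar

(3, 0, R2, (0, 1))
(3, 0, R7, (1,))
(4, 2, R7, (1,))
(8, 0, R2, (0, 1))
(11, 0, R2, (0, 1))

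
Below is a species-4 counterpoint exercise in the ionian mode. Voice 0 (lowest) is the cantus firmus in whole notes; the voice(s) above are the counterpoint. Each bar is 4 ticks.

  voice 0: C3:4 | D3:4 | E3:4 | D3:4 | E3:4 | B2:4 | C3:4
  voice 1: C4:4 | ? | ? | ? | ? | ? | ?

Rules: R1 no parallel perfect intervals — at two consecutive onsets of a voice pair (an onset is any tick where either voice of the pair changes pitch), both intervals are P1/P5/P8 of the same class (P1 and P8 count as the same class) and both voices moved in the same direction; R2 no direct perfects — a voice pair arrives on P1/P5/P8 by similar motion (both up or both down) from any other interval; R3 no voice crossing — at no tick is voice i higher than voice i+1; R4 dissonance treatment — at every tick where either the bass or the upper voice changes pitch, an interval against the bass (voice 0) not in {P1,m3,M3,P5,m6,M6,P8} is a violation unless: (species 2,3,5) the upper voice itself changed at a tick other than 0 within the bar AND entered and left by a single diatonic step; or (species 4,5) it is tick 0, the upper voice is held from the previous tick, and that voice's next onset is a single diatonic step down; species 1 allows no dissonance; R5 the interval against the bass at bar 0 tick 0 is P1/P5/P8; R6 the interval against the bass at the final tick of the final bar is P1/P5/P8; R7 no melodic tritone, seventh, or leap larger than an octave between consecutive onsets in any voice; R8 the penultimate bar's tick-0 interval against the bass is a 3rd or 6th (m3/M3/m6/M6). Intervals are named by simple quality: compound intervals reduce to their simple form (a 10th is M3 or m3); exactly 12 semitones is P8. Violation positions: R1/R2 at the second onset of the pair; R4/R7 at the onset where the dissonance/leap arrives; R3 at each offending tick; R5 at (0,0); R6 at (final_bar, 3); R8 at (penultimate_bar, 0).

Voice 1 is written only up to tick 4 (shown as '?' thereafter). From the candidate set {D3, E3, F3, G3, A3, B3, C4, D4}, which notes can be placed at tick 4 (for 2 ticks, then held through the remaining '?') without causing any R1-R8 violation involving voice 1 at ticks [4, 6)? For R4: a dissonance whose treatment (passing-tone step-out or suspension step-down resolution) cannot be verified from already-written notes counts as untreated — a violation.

{A3, B3, F3}

D3: violates R7
E3: violates R4
F3: legal
G3: violates R4
A3: legal
B3: legal
C4: violates R4
D4: violates R1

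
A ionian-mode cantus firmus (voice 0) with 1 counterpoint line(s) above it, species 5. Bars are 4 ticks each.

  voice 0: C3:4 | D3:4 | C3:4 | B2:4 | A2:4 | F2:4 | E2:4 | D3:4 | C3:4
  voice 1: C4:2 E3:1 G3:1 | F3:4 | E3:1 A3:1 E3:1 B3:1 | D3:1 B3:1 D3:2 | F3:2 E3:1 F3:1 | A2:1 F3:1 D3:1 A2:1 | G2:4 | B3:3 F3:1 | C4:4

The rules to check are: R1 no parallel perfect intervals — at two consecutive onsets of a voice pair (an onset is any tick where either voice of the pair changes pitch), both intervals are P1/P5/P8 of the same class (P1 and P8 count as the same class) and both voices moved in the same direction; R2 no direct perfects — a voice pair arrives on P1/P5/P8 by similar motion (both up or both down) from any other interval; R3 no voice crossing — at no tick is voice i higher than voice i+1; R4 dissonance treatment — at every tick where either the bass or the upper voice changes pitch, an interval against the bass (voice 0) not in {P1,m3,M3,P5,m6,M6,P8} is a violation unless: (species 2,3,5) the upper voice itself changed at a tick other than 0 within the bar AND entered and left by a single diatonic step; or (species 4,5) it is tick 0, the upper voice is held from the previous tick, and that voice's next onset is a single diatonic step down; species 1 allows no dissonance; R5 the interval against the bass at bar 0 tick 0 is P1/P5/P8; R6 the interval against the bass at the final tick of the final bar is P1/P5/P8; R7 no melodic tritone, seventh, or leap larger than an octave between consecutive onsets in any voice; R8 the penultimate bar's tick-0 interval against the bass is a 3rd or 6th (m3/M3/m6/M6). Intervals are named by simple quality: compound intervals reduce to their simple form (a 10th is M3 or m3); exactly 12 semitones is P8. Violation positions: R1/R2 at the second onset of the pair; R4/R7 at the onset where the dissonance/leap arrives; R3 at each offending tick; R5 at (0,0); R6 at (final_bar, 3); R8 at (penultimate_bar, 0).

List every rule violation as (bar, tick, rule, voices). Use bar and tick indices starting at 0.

(2, 3, R4, (0, 1))
(7, 0, R7, (0,))
(7, 0, R7, (1,))
(7, 3, R7, (1,))

bar 0: v0=C3 v1=C4 downbeat P8
bar 1: v0=D3 v1=F3 downbeat m3
bar 2: v0=C3 v1=E3 downbeat M3
bar 3: v0=B2 v1=D3 downbeat m3
bar 4: v0=A2 v1=F3 downbeat m6
bar 5: v0=F2 v1=A2 downbeat M3
bar 6: v0=E2 v1=G2 downbeat m3
bar 7: v0=D3 v1=B3 downbeat M6
bar 8: v0=C3 v1=C4 downbeat P8
  -> R4 @ bar 2 tick 3 v(0, 1): C3/B3 M7 untreated
  -> R7 @ bar 7 tick 0 v(0,): E2->D3 leap 10st
  -> R7 @ bar 7 tick 0 v(1,): G2->B3 leap 16st
  -> R7 @ bar 7 tick 3 v(1,): B3->F3 leap 6st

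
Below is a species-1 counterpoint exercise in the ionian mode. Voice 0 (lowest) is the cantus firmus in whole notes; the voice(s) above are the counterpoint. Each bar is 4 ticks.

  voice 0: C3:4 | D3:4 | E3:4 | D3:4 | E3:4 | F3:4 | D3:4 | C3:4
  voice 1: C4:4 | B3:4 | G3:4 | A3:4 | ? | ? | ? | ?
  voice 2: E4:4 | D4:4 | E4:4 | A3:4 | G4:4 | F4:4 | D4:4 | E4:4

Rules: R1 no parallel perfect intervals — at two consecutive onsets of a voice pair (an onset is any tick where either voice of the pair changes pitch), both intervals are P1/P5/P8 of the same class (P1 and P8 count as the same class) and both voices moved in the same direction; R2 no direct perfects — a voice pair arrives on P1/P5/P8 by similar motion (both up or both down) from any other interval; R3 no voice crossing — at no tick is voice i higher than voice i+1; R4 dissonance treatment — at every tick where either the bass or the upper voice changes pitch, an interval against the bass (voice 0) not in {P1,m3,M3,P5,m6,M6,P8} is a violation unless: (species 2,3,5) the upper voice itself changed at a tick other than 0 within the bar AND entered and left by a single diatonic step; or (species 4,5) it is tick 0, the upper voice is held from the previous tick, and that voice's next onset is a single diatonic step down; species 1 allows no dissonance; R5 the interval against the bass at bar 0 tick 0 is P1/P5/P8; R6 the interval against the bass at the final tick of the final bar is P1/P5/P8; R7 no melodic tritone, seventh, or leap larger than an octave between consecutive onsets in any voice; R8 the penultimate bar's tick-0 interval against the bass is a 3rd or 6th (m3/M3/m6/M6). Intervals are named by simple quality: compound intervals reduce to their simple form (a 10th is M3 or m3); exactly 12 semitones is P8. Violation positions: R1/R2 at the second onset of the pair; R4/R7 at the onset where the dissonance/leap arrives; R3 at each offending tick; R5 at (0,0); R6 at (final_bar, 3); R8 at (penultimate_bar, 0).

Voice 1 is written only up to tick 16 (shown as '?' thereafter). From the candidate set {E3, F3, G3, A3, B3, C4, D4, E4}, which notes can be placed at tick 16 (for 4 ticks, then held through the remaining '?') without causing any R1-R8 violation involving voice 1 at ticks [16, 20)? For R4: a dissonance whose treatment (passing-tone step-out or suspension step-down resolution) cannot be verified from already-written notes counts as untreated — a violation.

{E3, G3}

E3: legal
F3: violates R4
G3: legal
A3: violates R4
B3: violates R1
C4: violates R2
D4: violates R4
E4: violates R2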